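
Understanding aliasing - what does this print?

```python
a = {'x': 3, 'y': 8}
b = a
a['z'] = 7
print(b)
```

Key concept: dict aliasing.
Step by step:
`a = {'x': 3, 'y': 8}` → a = {'x': 3, 'y': 8}
`b = a` → b = {'x': 3, 'y': 8} (same object as a)
`a['z'] = 7` → a = {'x': 3, 'y': 8, 'z': 7} (same object as b); b = {'x': 3, 'y': 8, 'z': 7} (same object as a)
`print(b)` → prints {'x': 3, 'y': 8, 'z': 7}

Answer: {'x': 3, 'y': 8, 'z': 7}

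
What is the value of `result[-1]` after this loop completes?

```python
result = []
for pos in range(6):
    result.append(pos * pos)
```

Last element of squares 0 to 5
`result` takes the values: [] → [0] → [0, 1] → [0, 1, 4] → [0, 1, 4, 9] → [0, 1, 4, 9, 16] → [0, 1, 4, 9, 16, 25]
So `result[-1]` = 25

Answer: 25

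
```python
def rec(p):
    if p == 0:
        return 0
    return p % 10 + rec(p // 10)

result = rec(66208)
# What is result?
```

Sum of digits of 66208: 8 + 0 + 2 + 6 + 6 = 22

Answer: 22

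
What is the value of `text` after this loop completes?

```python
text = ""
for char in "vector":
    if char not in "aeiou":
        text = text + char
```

Remove vowels from 'vector'
`text` takes the values: "" → "v" → "vc" → "vct" → "vctr"

Answer: "vctr"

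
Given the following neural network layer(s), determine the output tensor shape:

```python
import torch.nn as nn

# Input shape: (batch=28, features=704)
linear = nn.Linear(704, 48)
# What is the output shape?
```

Input: (28, 704) -> Output: (28, 48)

Answer: (28, 48)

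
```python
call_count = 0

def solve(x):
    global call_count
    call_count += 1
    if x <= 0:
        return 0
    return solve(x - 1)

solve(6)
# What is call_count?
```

Linear recursion stepping by 1: 7 calls from x=6 down to ≤0.

Answer: 7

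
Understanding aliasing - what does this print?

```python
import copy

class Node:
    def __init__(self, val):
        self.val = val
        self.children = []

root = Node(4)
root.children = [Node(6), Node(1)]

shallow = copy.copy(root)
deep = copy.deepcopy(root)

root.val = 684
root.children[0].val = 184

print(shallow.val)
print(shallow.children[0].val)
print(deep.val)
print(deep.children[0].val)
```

Key concept: deep copy with custom objects.
Step by step:
`root = Node(4)` → root = Node(val=4, children=[])
`root.children = [Node(6), Node(1)]` → root = Node(val=4, children=[Node(val=6, children=[]), Node(val=1, children=[])])
`shallow = copy.copy(root)` → shallow = Node(val=4, children=[Node(val=6, children=[]), Node(val=1, children=[])])
`deep = copy.deepcopy(root)` → deep = Node(val=4, children=[Node(val=6, children=[]), Node(val=1, children=[])])
`root.val = 684` → root = Node(val=684, children=[Node(val=6, children=[]), Node(val=1, children=[])])
`root.children[0].val = 184` → root = Node(val=684, children=[Node(val=184, children=[]), Node(val=1, children=[])]); shallow = Node(val=4, children=[Node(val=184, children=[]), Node(val=1, children=[])])
`print(shallow.val)` → prints 4
`print(shallow.children[0].val)` → prints 184
`print(deep.val)` → prints 4
`print(deep.children[0].val)` → prints 6

Answer:
4
184
4
6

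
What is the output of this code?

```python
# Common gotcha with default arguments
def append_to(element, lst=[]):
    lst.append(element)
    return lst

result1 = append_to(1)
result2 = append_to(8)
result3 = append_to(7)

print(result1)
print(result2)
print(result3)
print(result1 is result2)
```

Key concept: mutable default argument gotcha.
Step by step:
`result1 = append_to(1)` → result1 = [1]
`result2 = append_to(8)` → result1 = [1, 8] (same object as result2); result2 = [1, 8] (same object as result1)
`result3 = append_to(7)` → result1 = [1, 8, 7] (same object as result2, result3); result2 = [1, 8, 7] (same object as result1, result3); result3 = [1, 8, 7] (same object as result1, result2)
`print(result1)` → prints [1, 8, 7]
`print(result2)` → prints [1, 8, 7]
`print(result3)` → prints [1, 8, 7]
`print(result1 is result2)` → prints True

Answer:
[1, 8, 7]
[1, 8, 7]
[1, 8, 7]
True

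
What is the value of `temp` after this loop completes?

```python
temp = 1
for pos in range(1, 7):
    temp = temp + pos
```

Start at 1, add 1 through 6
`temp` takes the values: 1 → 2 → 4 → 7 → 11 → 16 → 22

Answer: 22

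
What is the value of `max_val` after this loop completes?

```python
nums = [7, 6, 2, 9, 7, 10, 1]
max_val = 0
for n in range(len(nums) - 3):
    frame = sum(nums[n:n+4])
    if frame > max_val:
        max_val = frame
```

Max sum of 4-element window in [7, 6, 2, 9, 7, 10, 1]
`max_val` takes the values: 0 → 24 → 28

Answer: 28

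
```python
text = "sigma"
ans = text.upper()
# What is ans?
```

Trace:
`text = "sigma"` → text = 'sigma'
`ans = text.upper()` → ans = 'SIGMA'
So ans = 'SIGMA'

Answer: 'SIGMA'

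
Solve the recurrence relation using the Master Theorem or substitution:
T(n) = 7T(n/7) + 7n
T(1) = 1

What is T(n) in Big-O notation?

By Master Theorem: a=7, b=7, f(n)=7n. Since log_7(7) = 1 and f(n) = Θ(n^1), Case 2 applies. T(n) = O(n log n).

Answer: O(n log n)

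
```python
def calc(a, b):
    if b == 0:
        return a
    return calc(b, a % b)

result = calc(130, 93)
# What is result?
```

calc(130, 93) -> calc(93, 37) -> calc(37, 19) -> calc(19, 18) -> calc(18, 1) -> calc(1, 0) -> 1

Answer: 1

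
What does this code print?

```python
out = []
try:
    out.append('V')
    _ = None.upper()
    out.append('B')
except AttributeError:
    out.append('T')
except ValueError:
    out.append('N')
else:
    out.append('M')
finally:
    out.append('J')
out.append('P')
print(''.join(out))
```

Execution trace: 'V' (try body) → 'T' (except AttributeError) → 'J' (finally) → 'P' (after the try/except). Output: VTJP

Answer: VTJP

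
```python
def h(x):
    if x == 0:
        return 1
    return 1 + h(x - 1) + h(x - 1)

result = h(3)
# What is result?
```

h(x) = 1 + 2·h(x-1), h(0)=1. Closed form: (1+1)·2^3 - 1 = 15.

Answer: 15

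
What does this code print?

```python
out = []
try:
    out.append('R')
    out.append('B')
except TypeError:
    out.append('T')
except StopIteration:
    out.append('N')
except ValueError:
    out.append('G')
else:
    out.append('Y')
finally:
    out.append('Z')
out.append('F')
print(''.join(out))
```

Execution trace: 'R' (try body) → 'B' (try body, no exception) → 'Y' (else) → 'Z' (finally) → 'F' (after the try/except). Output: RBYZF

Answer: RBYZF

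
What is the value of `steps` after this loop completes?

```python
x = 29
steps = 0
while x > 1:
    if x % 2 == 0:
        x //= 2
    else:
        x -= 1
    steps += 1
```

Steps to reduce 29 to 1
`steps` takes the values: 0 → 1 → 2 → 3 → 4 → 5 → 6 → 7

Answer: 7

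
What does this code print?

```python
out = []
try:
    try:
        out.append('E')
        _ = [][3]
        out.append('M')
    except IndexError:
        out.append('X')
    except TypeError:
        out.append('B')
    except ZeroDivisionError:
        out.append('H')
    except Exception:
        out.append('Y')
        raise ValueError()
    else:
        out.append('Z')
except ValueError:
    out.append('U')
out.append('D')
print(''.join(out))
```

Execution trace: 'E' (inner try body) → 'X' (inner except IndexError) → 'D' (after the try/except). Output: EXD

Answer: EXD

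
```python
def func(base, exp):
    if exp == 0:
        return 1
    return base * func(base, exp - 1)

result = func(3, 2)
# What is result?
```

func(3, 2) = 3 * 3 = 9

Answer: 9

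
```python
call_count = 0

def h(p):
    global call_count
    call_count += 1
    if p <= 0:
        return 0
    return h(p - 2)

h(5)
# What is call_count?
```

Linear recursion stepping by 2: 4 calls from p=5 down to ≤0.

Answer: 4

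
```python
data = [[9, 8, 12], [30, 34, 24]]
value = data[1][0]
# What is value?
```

Trace:
`data = [[9, 8, 12], [30, 34, 24]]` → data = [[9, 8, 12], [30, 34, 24]]
`value = data[1][0]` → value = 30
So value = 30

Answer: 30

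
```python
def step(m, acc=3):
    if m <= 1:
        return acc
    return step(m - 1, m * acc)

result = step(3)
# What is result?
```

Accumulator trace (n, acc): (3, 3) -> (2, 9) -> (1, 18) -> return 18

Answer: 18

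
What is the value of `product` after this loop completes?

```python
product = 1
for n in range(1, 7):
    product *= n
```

6! = 720
`product` takes the values: 1 → 2 → 6 → 24 → 120 → 720

Answer: 720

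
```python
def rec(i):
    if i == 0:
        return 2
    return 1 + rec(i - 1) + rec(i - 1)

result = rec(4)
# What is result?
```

rec(i) = 1 + 2·rec(i-1), rec(0)=2. Closed form: (2+1)·2^4 - 1 = 47.

Answer: 47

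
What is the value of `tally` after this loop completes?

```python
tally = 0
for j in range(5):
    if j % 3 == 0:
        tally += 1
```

Count numbers divisible by 3 in range(5)
`tally` takes the values: 0 → 1 → 2

Answer: 2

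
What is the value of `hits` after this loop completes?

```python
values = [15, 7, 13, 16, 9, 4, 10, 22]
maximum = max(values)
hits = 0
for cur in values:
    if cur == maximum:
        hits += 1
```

Count of max value 22 in [15, 7, 13, 16, 9, 4, 10, 22]
`hits` takes the values: 0 → 1

Answer: 1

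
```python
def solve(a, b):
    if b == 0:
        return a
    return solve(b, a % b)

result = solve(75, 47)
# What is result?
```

solve(75, 47) -> solve(47, 28) -> solve(28, 19) -> solve(19, 9) -> solve(9, 1) -> solve(1, 0) -> 1

Answer: 1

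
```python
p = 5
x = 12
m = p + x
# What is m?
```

Trace:
`p = 5` → p = 5
`x = 12` → x = 12
`m = p + x` → m = 17
So m = 17

Answer: 17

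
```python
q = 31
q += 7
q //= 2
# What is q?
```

Trace:
`q = 31` → q = 31
`q += 7` → q = 38
`q //= 2` → q = 19
So q = 19

Answer: 19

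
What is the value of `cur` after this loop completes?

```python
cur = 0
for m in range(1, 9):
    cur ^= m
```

XOR of 1 to 8
`cur` takes the values: 0 → 1 → 3 → 0 → 4 → 1 → 7 → 0 → 8

Answer: 8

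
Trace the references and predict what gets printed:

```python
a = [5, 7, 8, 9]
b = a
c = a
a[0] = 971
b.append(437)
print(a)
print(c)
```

Key concept: multiple aliases.
Step by step:
`a = [5, 7, 8, 9]` → a = [5, 7, 8, 9]
`b = a` → b = [5, 7, 8, 9] (same object as a)
`c = a` → c = [5, 7, 8, 9] (same object as a, b)
`a[0] = 971` → a = [971, 7, 8, 9] (same object as b, c); b = [971, 7, 8, 9] (same object as a, c); c = [971, 7, 8, 9] (same object as a, b)
`b.append(437)` → a = [971, 7, 8, 9, 437] (same object as b, c); b = [971, 7, 8, 9, 437] (same object as a, c); c = [971, 7, 8, 9, 437] (same object as a, b)
`print(a)` → prints [971, 7, 8, 9, 437]
`print(c)` → prints [971, 7, 8, 9, 437]

Answer:
[971, 7, 8, 9, 437]
[971, 7, 8, 9, 437]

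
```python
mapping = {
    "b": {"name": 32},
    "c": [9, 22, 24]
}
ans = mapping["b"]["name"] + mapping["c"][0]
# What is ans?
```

Trace:
`mapping = { ...` → mapping = {'b': {'name': 32}, 'c': [9, 22, 24]}
`ans = mapping["b"]["name"] + mapping["c"][0]` → ans = 41
So ans = 41

Answer: 41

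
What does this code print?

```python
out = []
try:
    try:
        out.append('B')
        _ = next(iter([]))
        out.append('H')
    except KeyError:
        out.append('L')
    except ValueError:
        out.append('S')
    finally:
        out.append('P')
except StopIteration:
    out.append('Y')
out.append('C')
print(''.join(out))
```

Execution trace: 'B' (try body) → 'P' (finally) → 'Y' (outer except StopIteration) → 'C' (after the try/except). Output: BPYC

Answer: BPYC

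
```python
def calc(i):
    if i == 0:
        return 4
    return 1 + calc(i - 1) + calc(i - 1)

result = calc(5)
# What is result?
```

calc(i) = 1 + 2·calc(i-1), calc(0)=4. Closed form: (4+1)·2^5 - 1 = 159.

Answer: 159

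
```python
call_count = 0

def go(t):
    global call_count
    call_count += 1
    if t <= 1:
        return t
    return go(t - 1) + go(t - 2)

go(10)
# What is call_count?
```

Calls(t) = 1 + Calls(t-1) + Calls(t-2); Calls(0)=Calls(1)=1. For t=10 this gives 177.

Answer: 177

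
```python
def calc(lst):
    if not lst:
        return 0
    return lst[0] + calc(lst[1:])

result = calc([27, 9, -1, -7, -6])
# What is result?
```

27 + 9 + (-1) + (-7) + (-6) + 0 = 22

Answer: 22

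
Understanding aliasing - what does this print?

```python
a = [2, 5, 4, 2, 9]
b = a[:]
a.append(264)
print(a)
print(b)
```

Key concept: slice [:] creates copy.
Step by step:
`a = [2, 5, 4, 2, 9]` → a = [2, 5, 4, 2, 9]
`b = a[:]` → b = [2, 5, 4, 2, 9]
`a.append(264)` → a = [2, 5, 4, 2, 9, 264]
`print(a)` → prints [2, 5, 4, 2, 9, 264]
`print(b)` → prints [2, 5, 4, 2, 9]

Answer:
[2, 5, 4, 2, 9, 264]
[2, 5, 4, 2, 9]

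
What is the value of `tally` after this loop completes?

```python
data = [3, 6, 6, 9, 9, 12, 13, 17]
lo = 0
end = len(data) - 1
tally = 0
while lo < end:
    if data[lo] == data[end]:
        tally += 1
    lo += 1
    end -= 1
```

Count matching pairs from ends
`tally` takes the values: 0 → 1

Answer: 1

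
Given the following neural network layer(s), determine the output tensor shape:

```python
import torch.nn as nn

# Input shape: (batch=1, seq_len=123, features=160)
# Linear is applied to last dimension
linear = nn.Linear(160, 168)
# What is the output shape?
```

Input: (1, 123, 160) -> Output: (1, 123, 168)

Answer: (1, 123, 168)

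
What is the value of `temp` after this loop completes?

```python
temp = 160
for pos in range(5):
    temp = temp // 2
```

Halve 5 times: 160 // 2^5 = 5
`temp` takes the values: 160 → 80 → 40 → 20 → 10 → 5

Answer: 5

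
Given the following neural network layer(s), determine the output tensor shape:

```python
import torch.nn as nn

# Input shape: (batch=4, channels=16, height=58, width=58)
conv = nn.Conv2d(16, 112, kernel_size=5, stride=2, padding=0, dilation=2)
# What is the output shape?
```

Input: (4, 16, 58, 58) -> Output: (4, 112, 25, 25)

Answer: (4, 112, 25, 25)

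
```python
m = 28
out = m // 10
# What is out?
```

Trace:
`m = 28` → m = 28
`out = m // 10` → out = 2
So out = 2

Answer: 2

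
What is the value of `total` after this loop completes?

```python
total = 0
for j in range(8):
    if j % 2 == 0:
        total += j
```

Sum of even numbers 0 to 7
`total` takes the values: 0 → 2 → 6 → 12

Answer: 12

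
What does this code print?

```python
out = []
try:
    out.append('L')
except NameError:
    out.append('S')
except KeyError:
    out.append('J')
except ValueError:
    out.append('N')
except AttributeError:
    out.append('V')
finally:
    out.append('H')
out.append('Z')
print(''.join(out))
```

Execution trace: 'L' (try body, no exception) → 'H' (finally) → 'Z' (after the try/except). Output: LHZ

Answer: LHZ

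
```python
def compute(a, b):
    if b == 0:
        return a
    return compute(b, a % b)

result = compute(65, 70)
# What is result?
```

compute(65, 70) -> compute(70, 65) -> compute(65, 5) -> compute(5, 0) -> 5

Answer: 5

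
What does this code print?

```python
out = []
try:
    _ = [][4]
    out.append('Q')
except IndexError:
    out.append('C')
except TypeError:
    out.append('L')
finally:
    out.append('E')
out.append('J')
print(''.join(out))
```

Execution trace: 'C' (except IndexError) → 'E' (finally) → 'J' (after the try/except). Output: CEJ

Answer: CEJ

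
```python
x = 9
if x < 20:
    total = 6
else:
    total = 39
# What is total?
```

Trace:
`x = 9` → x = 9
`if x < 20: ...` → x < 20 is True → total = 6
So total = 6

Answer: 6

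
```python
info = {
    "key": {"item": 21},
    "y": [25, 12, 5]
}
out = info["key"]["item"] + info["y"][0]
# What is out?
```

Trace:
`info = { ...` → info = {'key': {'item': 21}, 'y': [25, 12, 5]}
`out = info["key"]["item"] + info["y"][0]` → out = 46
So out = 46

Answer: 46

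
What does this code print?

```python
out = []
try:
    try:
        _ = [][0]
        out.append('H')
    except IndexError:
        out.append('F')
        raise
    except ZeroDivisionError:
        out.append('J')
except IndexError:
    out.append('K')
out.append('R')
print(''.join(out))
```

Execution trace: 'F' (except IndexError) → 'K' (outer except IndexError) → 'R' (after the try/except). Output: FKR

Answer: FKR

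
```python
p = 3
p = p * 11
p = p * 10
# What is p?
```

Trace:
`p = 3` → p = 3
`p = p * 11` → p = 33
`p = p * 10` → p = 330
So p = 330

Answer: 330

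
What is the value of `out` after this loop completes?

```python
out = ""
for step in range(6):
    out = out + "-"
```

Repeat '-' 6 times
`out` takes the values: "" → "-" → "--" → "---" → "----" → "-----" → "------"

Answer: "------"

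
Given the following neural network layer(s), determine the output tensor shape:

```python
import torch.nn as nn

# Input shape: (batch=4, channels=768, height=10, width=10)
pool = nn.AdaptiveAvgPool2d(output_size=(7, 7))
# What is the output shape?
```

Input: (4, 768, 10, 10) -> Output: (4, 768, 7, 7)

Answer: (4, 768, 7, 7)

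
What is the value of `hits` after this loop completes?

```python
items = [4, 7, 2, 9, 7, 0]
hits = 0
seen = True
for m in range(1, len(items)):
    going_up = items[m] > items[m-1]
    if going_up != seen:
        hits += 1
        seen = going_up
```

Count direction changes in [4, 7, 2, 9, 7, 0]
`hits` takes the values: 0 → 1 → 2 → 3

Answer: 3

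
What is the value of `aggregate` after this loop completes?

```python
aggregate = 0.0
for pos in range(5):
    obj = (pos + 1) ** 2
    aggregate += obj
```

Sum of squared losses 1² + 2² + ... + 5²
`aggregate` takes the values: 0.0 → 1.0 → 5.0 → 14.0 → 30.0 → 55.0

Answer: 55.0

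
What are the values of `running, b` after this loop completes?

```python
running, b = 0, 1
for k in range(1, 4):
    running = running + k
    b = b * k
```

Sum and factorial of 1 to 3
`running, b` takes the values: (0, 1) → (1, 1) → (3, 1) → (3, 2) → (6, 2) → (6, 6)

Answer: 6, 6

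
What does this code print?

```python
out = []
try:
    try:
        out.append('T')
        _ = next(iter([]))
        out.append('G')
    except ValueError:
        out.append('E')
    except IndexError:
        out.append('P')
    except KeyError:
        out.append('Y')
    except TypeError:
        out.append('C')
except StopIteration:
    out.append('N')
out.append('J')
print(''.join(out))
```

Execution trace: 'T' (try body) → 'N' (outer except StopIteration) → 'J' (after the try/except). Output: TNJ

Answer: TNJ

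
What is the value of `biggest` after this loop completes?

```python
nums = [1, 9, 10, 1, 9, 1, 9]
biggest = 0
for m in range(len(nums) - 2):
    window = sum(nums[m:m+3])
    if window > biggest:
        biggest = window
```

Max sum of 3-element window in [1, 9, 10, 1, 9, 1, 9]
`biggest` takes the values: 0 → 20

Answer: 20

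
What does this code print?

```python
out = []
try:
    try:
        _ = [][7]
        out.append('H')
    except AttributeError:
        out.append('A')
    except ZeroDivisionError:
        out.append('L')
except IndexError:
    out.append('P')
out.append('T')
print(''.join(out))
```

Execution trace: 'P' (outer except IndexError) → 'T' (after the try/except). Output: PT

Answer: PT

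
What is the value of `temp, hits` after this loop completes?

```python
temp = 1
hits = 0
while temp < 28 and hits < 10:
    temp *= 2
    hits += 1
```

Double until >= 28 or 10 iterations
`temp, hits` takes the values: (1, 0) → (2, 0) → (2, 1) → (4, 1) → (4, 2) → (8, 2) → (8, 3) → (16, 3) → (16, 4) → (32, 4) → (32, 5)

Answer: 32, 5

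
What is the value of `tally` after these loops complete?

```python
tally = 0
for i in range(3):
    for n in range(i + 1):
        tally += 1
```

Triangle: 1 + 2 + ... + 3
`tally` takes the values: 0 → 1 → 2 → 3 → 4 → 5 → 6

Answer: 6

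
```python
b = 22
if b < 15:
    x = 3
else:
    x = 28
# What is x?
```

Trace:
`b = 22` → b = 22
`if b < 15: ...` → b < 15 is False, take else branch → x = 28
So x = 28

Answer: 28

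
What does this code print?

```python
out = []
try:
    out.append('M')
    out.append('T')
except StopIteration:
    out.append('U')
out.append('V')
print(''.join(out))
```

Execution trace: 'M' (try body) → 'T' (try body, no exception) → 'V' (after the try/except). Output: MTV

Answer: MTV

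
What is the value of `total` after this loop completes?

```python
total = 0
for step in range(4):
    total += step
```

Sum of 0 to 3 = 6
`total` takes the values: 0 → 1 → 3 → 6

Answer: 6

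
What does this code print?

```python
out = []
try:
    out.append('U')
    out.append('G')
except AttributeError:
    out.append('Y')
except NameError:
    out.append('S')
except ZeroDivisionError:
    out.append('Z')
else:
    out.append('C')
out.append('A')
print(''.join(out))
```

Execution trace: 'U' (try body) → 'G' (try body, no exception) → 'C' (else) → 'A' (after the try/except). Output: UGCA

Answer: UGCA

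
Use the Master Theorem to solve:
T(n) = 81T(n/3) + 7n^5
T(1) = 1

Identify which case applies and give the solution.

a=81, b=3, f(n)=7n^5. log_3(81) = 4. Since c=5 > 4 and the regularity condition holds (81(n/3)^5 = (81/3^5)n^5 with 81/3^5 < 1), Case 3 applies: T(n) = Θ(f(n)) = O(n^5).

Answer: O(n^5) - Case 3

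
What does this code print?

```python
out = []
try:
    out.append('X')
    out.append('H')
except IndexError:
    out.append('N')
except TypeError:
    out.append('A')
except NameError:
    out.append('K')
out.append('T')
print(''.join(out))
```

Execution trace: 'X' (try body) → 'H' (try body, no exception) → 'T' (after the try/except). Output: XHT

Answer: XHT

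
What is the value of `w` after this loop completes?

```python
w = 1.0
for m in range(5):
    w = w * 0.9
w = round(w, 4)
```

Exponential decay: 1.0 * 0.9^5
`w` takes the values: 1.0 → 0.9 → 0.81 → 0.729 → 0.6561 → 0.59049 → 0.5905

Answer: 0.5905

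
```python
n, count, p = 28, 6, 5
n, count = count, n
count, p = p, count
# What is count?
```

Trace:
`n, count, p = 28, 6, 5` → n = 28; count = 6; p = 5
`n, count = count, n` → n = 6; count = 28
`count, p = p, count` → count = 5; p = 28
So count = 5

Answer: 5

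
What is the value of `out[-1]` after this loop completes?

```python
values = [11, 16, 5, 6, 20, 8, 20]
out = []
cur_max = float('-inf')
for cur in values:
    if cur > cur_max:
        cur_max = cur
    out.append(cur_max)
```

Running max ends at 20
`out` takes the values: [] → [11] → [11, 16] → [11, 16, 16] → [11, 16, 16, 16] → [11, 16, 16, 16, 20] → [11, 16, 16, 16, 20, 20] → [11, 16, 16, 16, 20, 20, 20]
So `out[-1]` = 20

Answer: 20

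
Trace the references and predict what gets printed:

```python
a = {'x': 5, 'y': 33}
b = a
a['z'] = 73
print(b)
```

Key concept: dict aliasing.
Step by step:
`a = {'x': 5, 'y': 33}` → a = {'x': 5, 'y': 33}
`b = a` → b = {'x': 5, 'y': 33} (same object as a)
`a['z'] = 73` → a = {'x': 5, 'y': 33, 'z': 73} (same object as b); b = {'x': 5, 'y': 33, 'z': 73} (same object as a)
`print(b)` → prints {'x': 5, 'y': 33, 'z': 73}

Answer: {'x': 5, 'y': 33, 'z': 73}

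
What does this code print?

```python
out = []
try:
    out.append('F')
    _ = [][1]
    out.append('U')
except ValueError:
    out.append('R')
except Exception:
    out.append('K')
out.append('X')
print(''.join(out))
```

Execution trace: 'F' (try body) → 'K' (except Exception) → 'X' (after the try/except). Output: FKX

Answer: FKX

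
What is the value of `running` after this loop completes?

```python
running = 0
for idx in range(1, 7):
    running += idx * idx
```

Sum of squares 1² to 6² = 91
`running` takes the values: 0 → 1 → 5 → 14 → 30 → 55 → 91

Answer: 91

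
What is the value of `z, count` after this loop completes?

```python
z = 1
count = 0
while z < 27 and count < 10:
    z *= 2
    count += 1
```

Double until >= 27 or 10 iterations
`z, count` takes the values: (1, 0) → (2, 0) → (2, 1) → (4, 1) → (4, 2) → (8, 2) → (8, 3) → (16, 3) → (16, 4) → (32, 4) → (32, 5)

Answer: 32, 5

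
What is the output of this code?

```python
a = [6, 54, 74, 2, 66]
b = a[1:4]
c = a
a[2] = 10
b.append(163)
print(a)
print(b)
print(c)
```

Key concept: slice vs alias.
Step by step:
`a = [6, 54, 74, 2, 66]` → a = [6, 54, 74, 2, 66]
`b = a[1:4]` → b = [54, 74, 2]
`c = a` → c = [6, 54, 74, 2, 66] (same object as a)
`a[2] = 10` → a = [6, 54, 10, 2, 66] (same object as c); c = [6, 54, 10, 2, 66] (same object as a)
`b.append(163)` → b = [54, 74, 2, 163]
`print(a)` → prints [6, 54, 10, 2, 66]
`print(b)` → prints [54, 74, 2, 163]
`print(c)` → prints [6, 54, 10, 2, 66]

Answer:
[6, 54, 10, 2, 66]
[54, 74, 2, 163]
[6, 54, 10, 2, 66]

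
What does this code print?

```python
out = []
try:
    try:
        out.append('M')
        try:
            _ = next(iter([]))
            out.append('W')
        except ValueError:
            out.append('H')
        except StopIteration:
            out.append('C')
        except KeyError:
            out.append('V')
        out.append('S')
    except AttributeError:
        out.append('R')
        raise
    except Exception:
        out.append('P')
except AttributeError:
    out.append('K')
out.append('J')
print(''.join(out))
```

Execution trace: 'M' (try body) → 'C' (inner except StopIteration) → 'S' (try body, no exception) → 'J' (after the try/except). Output: MCSJ

Answer: MCSJ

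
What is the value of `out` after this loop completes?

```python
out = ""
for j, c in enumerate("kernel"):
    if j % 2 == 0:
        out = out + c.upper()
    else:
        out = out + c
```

Uppercase even positions in 'kernel'
`out` takes the values: "" → "K" → "Ke" → "KeR" → "KeRn" → "KeRnE" → "KeRnEl"

Answer: "KeRnEl"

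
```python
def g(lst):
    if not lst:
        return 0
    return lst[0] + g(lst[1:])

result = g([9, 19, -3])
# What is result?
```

9 + 19 + (-3) + 0 = 25

Answer: 25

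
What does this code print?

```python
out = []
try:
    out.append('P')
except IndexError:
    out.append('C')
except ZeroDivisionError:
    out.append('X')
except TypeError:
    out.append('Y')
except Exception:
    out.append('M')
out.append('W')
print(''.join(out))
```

Execution trace: 'P' (try body, no exception) → 'W' (after the try/except). Output: PW

Answer: PW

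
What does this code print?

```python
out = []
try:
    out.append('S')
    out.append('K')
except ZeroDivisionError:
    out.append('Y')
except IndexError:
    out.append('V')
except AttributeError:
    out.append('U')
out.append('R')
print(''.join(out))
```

Execution trace: 'S' (try body) → 'K' (try body, no exception) → 'R' (after the try/except). Output: SKR

Answer: SKR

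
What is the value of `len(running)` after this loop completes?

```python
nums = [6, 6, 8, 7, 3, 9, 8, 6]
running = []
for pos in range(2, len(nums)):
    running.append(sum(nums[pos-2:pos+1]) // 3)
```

Number of 3-element averages
`running` takes the values: [] → [6] → [6, 7] → [6, 7, 6] → [6, 7, 6, 6] → [6, 7, 6, 6, 6] → [6, 7, 6, 6, 6, 7]
So `len(running)` = 6

Answer: 6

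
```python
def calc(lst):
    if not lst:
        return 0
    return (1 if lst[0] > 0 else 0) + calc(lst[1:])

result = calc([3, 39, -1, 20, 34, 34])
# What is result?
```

Count of positive elements in [3, 39, -1, 20, 34, 34] = 5

Answer: 5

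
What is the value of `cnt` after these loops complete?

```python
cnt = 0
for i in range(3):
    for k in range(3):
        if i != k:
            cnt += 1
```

3² - 3 (exclude diagonal)
`cnt` takes the values: 0 → 1 → 2 → 3 → 4 → 5 → 6

Answer: 6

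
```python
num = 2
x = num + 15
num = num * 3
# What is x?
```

Trace:
`num = 2` → num = 2
`x = num + 15` → x = 17
`num = num * 3` → num = 6
So x = 17

Answer: 17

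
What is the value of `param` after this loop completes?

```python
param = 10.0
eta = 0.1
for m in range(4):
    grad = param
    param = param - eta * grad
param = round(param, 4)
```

Gradient descent: w = 10.0 * (1 - 0.1)^4
`param` takes the values: 10.0 → 9.0 → 8.1 → 7.29 → 6.561

Answer: 6.561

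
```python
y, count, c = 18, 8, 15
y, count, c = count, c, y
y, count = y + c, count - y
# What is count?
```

Trace:
`y, count, c = 18, 8, 15` → y = 18; count = 8; c = 15
`y, count, c = count, c, y` → y = 8; count = 15; c = 18
`y, count = y + c, count - y` → y = 26; count = 7
So count = 7

Answer: 7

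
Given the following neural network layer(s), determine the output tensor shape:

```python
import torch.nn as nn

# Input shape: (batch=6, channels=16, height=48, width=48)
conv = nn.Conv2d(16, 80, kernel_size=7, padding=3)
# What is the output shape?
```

Input: (6, 16, 48, 48) -> Output: (6, 80, 48, 48)

Answer: (6, 80, 48, 48)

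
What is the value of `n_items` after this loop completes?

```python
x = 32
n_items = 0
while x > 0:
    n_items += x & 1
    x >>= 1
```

Count set bits in 32 (binary: 0b100000)
`n_items` takes the values: 0 → 1

Answer: 1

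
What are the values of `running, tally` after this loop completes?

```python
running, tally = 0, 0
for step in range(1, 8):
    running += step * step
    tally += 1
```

Sum of squares and count
`running, tally` takes the values: (0, 0) → (1, 0) → (1, 1) → (5, 1) → (5, 2) → (14, 2) → (14, 3) → (30, 3) → (30, 4) → (55, 4) → (55, 5) → (91, 5) → (91, 6) → (140, 6) → (140, 7)

Answer: 140, 7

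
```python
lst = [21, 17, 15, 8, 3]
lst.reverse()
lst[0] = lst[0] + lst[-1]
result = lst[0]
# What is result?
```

Trace:
`lst = [21, 17, 15, 8, 3]` → lst = [21, 17, 15, 8, 3]
`lst.reverse()` → lst = [3, 8, 15, 17, 21]
`lst[0] = lst[0] + lst[-1]` → lst = [24, 8, 15, 17, 21]
`result = lst[0]` → result = 24
So result = 24

Answer: 24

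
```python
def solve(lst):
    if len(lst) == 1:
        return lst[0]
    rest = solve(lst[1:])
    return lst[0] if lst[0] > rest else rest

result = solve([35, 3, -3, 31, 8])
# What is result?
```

Recursive max over [35, 3, -3, 31, 8] = 35

Answer: 35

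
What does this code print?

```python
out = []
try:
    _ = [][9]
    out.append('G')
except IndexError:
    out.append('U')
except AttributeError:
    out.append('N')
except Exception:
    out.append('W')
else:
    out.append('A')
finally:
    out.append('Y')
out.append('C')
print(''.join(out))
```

Execution trace: 'U' (except IndexError) → 'Y' (finally) → 'C' (after the try/except). Output: UYC

Answer: UYC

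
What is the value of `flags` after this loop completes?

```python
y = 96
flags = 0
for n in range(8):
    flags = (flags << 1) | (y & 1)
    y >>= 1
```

Reverse lowest 8 bits of 96
`flags` takes the values: 0 → 1 → 3 → 6

Answer: 6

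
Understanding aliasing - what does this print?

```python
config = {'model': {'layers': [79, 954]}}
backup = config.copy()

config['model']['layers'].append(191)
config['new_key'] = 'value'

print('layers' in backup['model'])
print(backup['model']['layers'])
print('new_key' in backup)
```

Key concept: shallow copy gotcha with nested dict.
Step by step:
`config = {'model': {'layers': [79, 954]}}` → config = {'model': {'layers': [79, 954]}}
`backup = config.copy()` → backup = {'model': {'layers': [79, 954]}}
`config['model']['layers'].append(191)` → config = {'model': {'layers': [79, 954, 191]}}; backup = {'model': {'layers': [79, 954, 191]}}
`config['new_key'] = 'value'` → config = {'model': {'layers': [79, 954, 191]}, 'new_key': 'value'}
`print('layers' in backup['model'])` → prints True
`print(backup['model']['layers'])` → prints [79, 954, 191]
`print('new_key' in backup)` → prints False

Answer:
True
[79, 954, 191]
False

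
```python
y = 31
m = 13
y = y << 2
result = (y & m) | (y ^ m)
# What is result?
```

Trace:
`y = 31` → y = 31
`m = 13` → m = 13
`y = y << 2` → y = 124
`result = (y & m) | (y ^ m)` → result = 125
So result = 125

Answer: 125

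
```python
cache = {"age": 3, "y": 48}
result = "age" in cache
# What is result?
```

Trace:
`cache = {"age": 3, "y": 48}` → cache = {'age': 3, 'y': 48}
`result = "age" in cache` → result = True
So result = True

Answer: True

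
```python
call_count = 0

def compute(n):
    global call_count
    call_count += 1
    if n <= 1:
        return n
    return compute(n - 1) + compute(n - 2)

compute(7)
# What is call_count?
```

Calls(n) = 1 + Calls(n-1) + Calls(n-2); Calls(0)=Calls(1)=1. For n=7 this gives 41.

Answer: 41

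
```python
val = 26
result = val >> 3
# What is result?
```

Trace:
`val = 26` → val = 26
`result = val >> 3` → result = 3
So result = 3

Answer: 3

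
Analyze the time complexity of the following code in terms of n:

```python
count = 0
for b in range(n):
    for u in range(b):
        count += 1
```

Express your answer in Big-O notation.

Each loop level contributes: n × n. Multiplying the contributions gives O(n^2).

Answer: O(n^2)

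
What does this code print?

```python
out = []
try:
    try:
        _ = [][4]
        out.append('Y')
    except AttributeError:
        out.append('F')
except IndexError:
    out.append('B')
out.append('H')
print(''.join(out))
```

Execution trace: 'B' (outer except IndexError) → 'H' (after the try/except). Output: BH

Answer: BH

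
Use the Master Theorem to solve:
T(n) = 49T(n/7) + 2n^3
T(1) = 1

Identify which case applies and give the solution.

a=49, b=7, f(n)=2n^3. log_7(49) = 2. Since c=3 > 2 and the regularity condition holds (49(n/7)^3 = (49/7^3)n^3 with 49/7^3 < 1), Case 3 applies: T(n) = Θ(f(n)) = O(n^3).

Answer: O(n^3) - Case 3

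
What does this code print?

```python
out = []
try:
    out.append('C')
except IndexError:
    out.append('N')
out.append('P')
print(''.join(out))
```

Execution trace: 'C' (try body, no exception) → 'P' (after the try/except). Output: CP

Answer: CP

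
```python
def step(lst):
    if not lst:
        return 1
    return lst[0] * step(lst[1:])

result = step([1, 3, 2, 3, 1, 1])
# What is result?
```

Product over [1, 3, 2, 3, 1, 1] = 1 * 3 * 2 * 3 * 1 * 1 = 18

Answer: 18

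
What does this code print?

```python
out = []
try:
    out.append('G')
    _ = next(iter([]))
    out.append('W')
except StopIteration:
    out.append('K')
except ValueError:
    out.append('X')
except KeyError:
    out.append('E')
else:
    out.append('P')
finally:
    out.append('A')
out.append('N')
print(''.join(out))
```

Execution trace: 'G' (try body) → 'K' (except StopIteration) → 'A' (finally) → 'N' (after the try/except). Output: GKAN

Answer: GKAN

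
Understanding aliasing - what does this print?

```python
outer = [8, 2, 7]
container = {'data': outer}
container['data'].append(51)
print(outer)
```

Key concept: dict holds reference to list.
Step by step:
`outer = [8, 2, 7]` → outer = [8, 2, 7]
`container = {'data': outer}` → container = {'data': [8, 2, 7]}
`container['data'].append(51)` → outer = [8, 2, 7, 51]; container = {'data': [8, 2, 7, 51]}
`print(outer)` → prints [8, 2, 7, 51]

Answer: [8, 2, 7, 51]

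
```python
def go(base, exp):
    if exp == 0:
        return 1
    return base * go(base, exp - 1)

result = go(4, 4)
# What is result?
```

go(4, 4) = 4 * 4 * 4 * 4 = 256

Answer: 256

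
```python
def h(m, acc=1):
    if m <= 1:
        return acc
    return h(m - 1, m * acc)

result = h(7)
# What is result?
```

Accumulator trace (n, acc): (7, 1) -> (6, 7) -> (5, 42) -> (4, 210) -> (3, 840) -> (2, 2520) -> (1, 5040) -> return 5040

Answer: 5040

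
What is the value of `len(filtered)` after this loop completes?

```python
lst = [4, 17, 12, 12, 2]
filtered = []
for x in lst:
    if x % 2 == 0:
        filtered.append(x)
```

Count even numbers in [4, 17, 12, 12, 2]
`filtered` takes the values: [] → [4] → [4, 12] → [4, 12, 12] → [4, 12, 12, 2]
So `len(filtered)` = 4

Answer: 4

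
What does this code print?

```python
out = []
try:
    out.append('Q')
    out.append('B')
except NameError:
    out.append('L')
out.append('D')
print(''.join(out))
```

Execution trace: 'Q' (try body) → 'B' (try body, no exception) → 'D' (after the try/except). Output: QBD

Answer: QBD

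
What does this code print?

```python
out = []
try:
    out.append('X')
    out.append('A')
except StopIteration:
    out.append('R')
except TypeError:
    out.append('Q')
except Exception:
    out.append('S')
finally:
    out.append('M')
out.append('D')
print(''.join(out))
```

Execution trace: 'X' (try body) → 'A' (try body, no exception) → 'M' (finally) → 'D' (after the try/except). Output: XAMD

Answer: XAMD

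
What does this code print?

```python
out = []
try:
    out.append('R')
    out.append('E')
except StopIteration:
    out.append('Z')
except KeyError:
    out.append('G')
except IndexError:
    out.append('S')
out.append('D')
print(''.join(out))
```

Execution trace: 'R' (try body) → 'E' (try body, no exception) → 'D' (after the try/except). Output: RED

Answer: RED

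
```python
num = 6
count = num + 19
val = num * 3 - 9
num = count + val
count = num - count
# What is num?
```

Trace:
`num = 6` → num = 6
`count = num + 19` → count = 25
`val = num * 3 - 9` → val = 9
`num = count + val` → num = 34
`count = num - count` → count = 9
So num = 34

Answer: 34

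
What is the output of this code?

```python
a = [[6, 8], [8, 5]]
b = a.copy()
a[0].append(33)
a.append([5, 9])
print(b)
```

Key concept: shallow copy with nested lists.
Step by step:
`a = [[6, 8], [8, 5]]` → a = [[6, 8], [8, 5]]
`b = a.copy()` → b = [[6, 8], [8, 5]]
`a[0].append(33)` → a = [[6, 8, 33], [8, 5]]; b = [[6, 8, 33], [8, 5]]
`a.append([5, 9])` → a = [[6, 8, 33], [8, 5], [5, 9]]
`print(b)` → prints [[6, 8, 33], [8, 5]]

Answer: [[6, 8, 33], [8, 5]]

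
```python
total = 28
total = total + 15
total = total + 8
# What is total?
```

Trace:
`total = 28` → total = 28
`total = total + 15` → total = 43
`total = total + 8` → total = 51
So total = 51

Answer: 51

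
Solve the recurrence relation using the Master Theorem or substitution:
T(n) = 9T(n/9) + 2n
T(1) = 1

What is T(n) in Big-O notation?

By Master Theorem: a=9, b=9, f(n)=2n. Since log_9(9) = 1 and f(n) = Θ(n^1), Case 2 applies. T(n) = O(n log n).

Answer: O(n log n)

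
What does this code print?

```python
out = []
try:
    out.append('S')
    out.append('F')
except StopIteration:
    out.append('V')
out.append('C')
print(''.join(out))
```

Execution trace: 'S' (try body) → 'F' (try body, no exception) → 'C' (after the try/except). Output: SFC

Answer: SFC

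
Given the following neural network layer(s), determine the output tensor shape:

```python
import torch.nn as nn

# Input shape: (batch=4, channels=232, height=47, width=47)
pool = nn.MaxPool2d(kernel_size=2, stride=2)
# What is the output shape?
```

Input: (4, 232, 47, 47) -> Output: (4, 232, 23, 23)

Answer: (4, 232, 23, 23)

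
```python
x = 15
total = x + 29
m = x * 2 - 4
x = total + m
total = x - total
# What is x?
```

Trace:
`x = 15` → x = 15
`total = x + 29` → total = 44
`m = x * 2 - 4` → m = 26
`x = total + m` → x = 70
`total = x - total` → total = 26
So x = 70

Answer: 70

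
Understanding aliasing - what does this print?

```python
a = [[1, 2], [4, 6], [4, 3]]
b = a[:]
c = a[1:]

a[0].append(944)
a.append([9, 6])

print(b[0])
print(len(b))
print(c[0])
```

Key concept: slice with nested mutation.
Step by step:
`a = [[1, 2], [4, 6], [4, 3]]` → a = [[1, 2], [4, 6], [4, 3]]
`b = a[:]` → b = [[1, 2], [4, 6], [4, 3]]
`c = a[1:]` → c = [[4, 6], [4, 3]]
`a[0].append(944)` → a = [[1, 2, 944], [4, 6], [4, 3]]; b = [[1, 2, 944], [4, 6], [4, 3]]
`a.append([9, 6])` → a = [[1, 2, 944], [4, 6], [4, 3], [9, 6]]
`print(b[0])` → prints [1, 2, 944]
`print(len(b))` → prints 3
`print(c[0])` → prints [4, 6]

Answer:
[1, 2, 944]
3
[4, 6]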